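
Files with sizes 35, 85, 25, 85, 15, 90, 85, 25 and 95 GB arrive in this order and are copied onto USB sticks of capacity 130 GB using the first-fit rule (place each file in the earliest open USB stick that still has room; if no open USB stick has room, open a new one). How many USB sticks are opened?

5

  35 → USB stick 1 (new)  [load 35/130]
  85 → USB stick 1  [load 120/130]
  25 → USB stick 2 (new)  [load 25/130]
  85 → USB stick 2  [load 110/130]
  15 → USB stick 2  [load 125/130]
  90 → USB stick 3 (new)  [load 90/130]
  85 → USB stick 4 (new)  [load 85/130]
  25 → USB stick 3  [load 115/130]
  95 → USB stick 5 (new)  [load 95/130]
5 USB sticks opened.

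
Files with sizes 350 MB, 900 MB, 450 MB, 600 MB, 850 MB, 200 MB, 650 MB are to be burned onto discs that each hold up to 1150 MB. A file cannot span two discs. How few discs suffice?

4

Total = 900 + 850 + 650 + 600 + 450 + 350 + 200 = 4000 MB.
Lower bound: ⌈4000/1150⌉ = 4 discs.
A packing using 4 discs:
  disc 1: 900 + 200 = 1100
  disc 2: 850 = 850
  disc 3: 650 + 450 = 1100
  disc 4: 600 + 350 = 950
This matches the lower bound, so 4 is optimal.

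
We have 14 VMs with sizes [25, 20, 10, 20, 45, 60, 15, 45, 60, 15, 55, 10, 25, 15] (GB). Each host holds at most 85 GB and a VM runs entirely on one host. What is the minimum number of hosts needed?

5

Total = 60 + 60 + 55 + 45 + 45 + 25 + 25 + 20 + 20 + 15 + 15 + 15 + 10 + 10 = 420 GB.
Lower bound: ⌈420/85⌉ = 5 hosts.
A packing using 5 hosts:
  host 1: 60 + 25 = 85
  host 2: 60 + 25 = 85
  host 3: 55 + 20 + 10 = 85
  host 4: 45 + 20 + 15 = 80
  host 5: 45 + 15 + 15 + 10 = 85
This matches the lower bound, so 5 is optimal.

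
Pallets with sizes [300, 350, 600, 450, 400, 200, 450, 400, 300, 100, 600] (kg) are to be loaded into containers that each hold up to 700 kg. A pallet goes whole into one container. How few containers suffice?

7

Total = 600 + 600 + 450 + 450 + 400 + 400 + 350 + 300 + 300 + 200 + 100 = 4150 kg.
Lower bound: ⌈4150/700⌉ = 6 containers.
A packing using 7 containers:
  container 1: 600 + 100 = 700
  container 2: 600 = 600
  container 3: 450 + 200 = 650
  container 4: 450 = 450
  container 5: 400 + 300 = 700
  container 6: 400 + 300 = 700
  container 7: 350 = 350
No arrangement into 6 containers stays within capacity, so 7 is optimal.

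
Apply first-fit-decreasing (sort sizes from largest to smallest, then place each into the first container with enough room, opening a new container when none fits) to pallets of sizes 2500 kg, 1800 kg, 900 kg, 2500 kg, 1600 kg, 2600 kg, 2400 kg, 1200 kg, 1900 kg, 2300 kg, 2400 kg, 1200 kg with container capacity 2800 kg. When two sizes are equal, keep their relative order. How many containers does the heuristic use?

Sorted descending: 2600, 2500, 2500, 2400, 2400, 2300, 1900, 1800, 1600, 1200, 1200, 900.
  2600 → container 1 (new)  [load 2600/2800]
  2500 → container 2 (new)  [load 2500/2800]
  2500 → container 3 (new)  [load 2500/2800]
  2400 → container 4 (new)  [load 2400/2800]
  2400 → container 5 (new)  [load 2400/2800]
  2300 → container 6 (new)  [load 2300/2800]
  1900 → container 7 (new)  [load 1900/2800]
  1800 → container 8 (new)  [load 1800/2800]
  1600 → container 9 (new)  [load 1600/2800]
  1200 → container 9  [load 2800/2800]
  1200 → container 10 (new)  [load 1200/2800]
  900 → container 7  [load 2800/2800]
10 containers opened.

10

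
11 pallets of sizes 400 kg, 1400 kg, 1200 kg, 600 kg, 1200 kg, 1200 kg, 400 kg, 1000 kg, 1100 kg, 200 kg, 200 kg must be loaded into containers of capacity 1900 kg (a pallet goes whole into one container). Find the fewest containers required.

6

Total = 1400 + 1200 + 1200 + 1200 + 1100 + 1000 + 600 + 400 + 400 + 200 + 200 = 8900 kg.
Lower bound: ⌈8900/1900⌉ = 5 containers.
Also, 6 pallets each exceed 950 kg, and no two of those can share a container, so at least 6 containers are needed.
A packing using 6 containers:
  container 1: 1400 + 400 = 1800
  container 2: 1200 + 600 = 1800
  container 3: 1200 + 400 + 200 = 1800
  container 4: 1200 + 200 = 1400
  container 5: 1100 = 1100
  container 6: 1000 = 1000
This matches the lower bound, so 6 is optimal.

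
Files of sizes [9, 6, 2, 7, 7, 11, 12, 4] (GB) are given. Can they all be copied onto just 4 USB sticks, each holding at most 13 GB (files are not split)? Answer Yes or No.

Total = 58 GB; ⌈58/13⌉ = 5.
At least 5 USB sticks are required, but only 4 are allowed.

No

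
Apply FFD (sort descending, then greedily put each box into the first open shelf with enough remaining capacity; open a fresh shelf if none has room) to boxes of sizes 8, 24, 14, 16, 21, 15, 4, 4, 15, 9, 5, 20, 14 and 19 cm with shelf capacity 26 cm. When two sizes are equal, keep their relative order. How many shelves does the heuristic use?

9

Sorted descending: 24, 21, 20, 19, 16, 15, 15, 14, 14, 9, 8, 5, 4, 4.
  24 → shelf 1 (new)  [load 24/26]
  21 → shelf 2 (new)  [load 21/26]
  20 → shelf 3 (new)  [load 20/26]
  19 → shelf 4 (new)  [load 19/26]
  16 → shelf 5 (new)  [load 16/26]
  15 → shelf 6 (new)  [load 15/26]
  15 → shelf 7 (new)  [load 15/26]
  14 → shelf 8 (new)  [load 14/26]
  14 → shelf 9 (new)  [load 14/26]
  9 → shelf 5  [load 25/26]
  8 → shelf 6  [load 23/26]
  5 → shelf 2  [load 26/26]
  4 → shelf 3  [load 24/26]
  4 → shelf 4  [load 23/26]
9 shelves opened.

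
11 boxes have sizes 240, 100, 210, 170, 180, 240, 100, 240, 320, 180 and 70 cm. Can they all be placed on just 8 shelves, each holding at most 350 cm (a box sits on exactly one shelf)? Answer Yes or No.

Yes

A valid assignment using 7 shelves:
  shelf 1: 320 = 320
  shelf 2: 240 + 100 = 340
  shelf 3: 240 + 100 = 340
  shelf 4: 240 + 70 = 310
  shelf 5: 210 = 210
  shelf 6: 180 + 170 = 350
  shelf 7: 180 = 180
That uses only 7 ≤ 8, so 8 shelves are enough.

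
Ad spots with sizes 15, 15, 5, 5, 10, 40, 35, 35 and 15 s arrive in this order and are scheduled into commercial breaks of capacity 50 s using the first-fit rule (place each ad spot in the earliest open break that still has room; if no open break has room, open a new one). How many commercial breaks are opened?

  15 → break 1 (new)  [load 15/50]
  15 → break 1  [load 30/50]
  5 → break 1  [load 35/50]
  5 → break 1  [load 40/50]
  10 → break 1  [load 50/50]
  40 → break 2 (new)  [load 40/50]
  35 → break 3 (new)  [load 35/50]
  35 → break 4 (new)  [load 35/50]
  15 → break 3  [load 50/50]
4 commercial breaks opened.

4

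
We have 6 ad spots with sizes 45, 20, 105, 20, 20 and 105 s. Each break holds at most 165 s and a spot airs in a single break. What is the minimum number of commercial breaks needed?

Total = 105 + 105 + 45 + 20 + 20 + 20 = 315 s.
Lower bound: ⌈315/165⌉ = 2 commercial breaks.
A packing using 2 commercial breaks:
  break 1: 105 + 45 = 150
  break 2: 105 + 20 + 20 + 20 = 165
This matches the lower bound, so 2 is optimal.

2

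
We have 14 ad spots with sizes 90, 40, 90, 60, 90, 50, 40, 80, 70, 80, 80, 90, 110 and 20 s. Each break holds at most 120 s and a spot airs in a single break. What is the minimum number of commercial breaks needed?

Total = 110 + 90 + 90 + 90 + 90 + 80 + 80 + 80 + 70 + 60 + 50 + 40 + 40 + 20 = 990 s.
Lower bound: ⌈990/120⌉ = 9 commercial breaks.
A packing using 10 commercial breaks:
  break 1: 110 = 110
  break 2: 90 + 20 = 110
  break 3: 90 = 90
  break 4: 90 = 90
  break 5: 90 = 90
  break 6: 80 + 40 = 120
  break 7: 80 + 40 = 120
  break 8: 80 = 80
  break 9: 70 + 50 = 120
  break 10: 60 = 60
No arrangement into 9 commercial breaks stays within capacity, so 10 is optimal.

10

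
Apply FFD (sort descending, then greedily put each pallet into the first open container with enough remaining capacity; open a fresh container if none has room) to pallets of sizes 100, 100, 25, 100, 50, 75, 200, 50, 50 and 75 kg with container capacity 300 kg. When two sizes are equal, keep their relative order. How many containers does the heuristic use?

3

Sorted descending: 200, 100, 100, 100, 75, 75, 50, 50, 50, 25.
  200 → container 1 (new)  [load 200/300]
  100 → container 1  [load 300/300]
  100 → container 2 (new)  [load 100/300]
  100 → container 2  [load 200/300]
  75 → container 2  [load 275/300]
  75 → container 3 (new)  [load 75/300]
  50 → container 3  [load 125/300]
  50 → container 3  [load 175/300]
  50 → container 3  [load 225/300]
  25 → container 2  [load 300/300]
3 containers opened.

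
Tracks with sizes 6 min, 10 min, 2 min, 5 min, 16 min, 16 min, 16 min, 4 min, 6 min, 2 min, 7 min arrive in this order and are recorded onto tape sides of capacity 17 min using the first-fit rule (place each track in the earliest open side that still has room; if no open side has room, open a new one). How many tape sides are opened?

  6 → side 1 (new)  [load 6/17]
  10 → side 1  [load 16/17]
  2 → side 2 (new)  [load 2/17]
  5 → side 2  [load 7/17]
  16 → side 3 (new)  [load 16/17]
  16 → side 4 (new)  [load 16/17]
  16 → side 5 (new)  [load 16/17]
  4 → side 2  [load 11/17]
  6 → side 2  [load 17/17]
  2 → side 6 (new)  [load 2/17]
  7 → side 6  [load 9/17]
6 tape sides opened.

6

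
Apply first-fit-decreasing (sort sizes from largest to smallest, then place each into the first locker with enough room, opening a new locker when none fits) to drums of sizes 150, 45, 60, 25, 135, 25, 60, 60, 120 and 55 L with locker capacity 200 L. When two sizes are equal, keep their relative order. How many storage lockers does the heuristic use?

Sorted descending: 150, 135, 120, 60, 60, 60, 55, 45, 25, 25.
  150 → locker 1 (new)  [load 150/200]
  135 → locker 2 (new)  [load 135/200]
  120 → locker 3 (new)  [load 120/200]
  60 → locker 2  [load 195/200]
  60 → locker 3  [load 180/200]
  60 → locker 4 (new)  [load 60/200]
  55 → locker 4  [load 115/200]
  45 → locker 1  [load 195/200]
  25 → locker 4  [load 140/200]
  25 → locker 4  [load 165/200]
4 storage lockers opened.

4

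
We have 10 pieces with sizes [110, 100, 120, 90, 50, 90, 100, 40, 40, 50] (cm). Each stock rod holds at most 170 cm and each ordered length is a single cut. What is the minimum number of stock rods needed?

Total = 120 + 110 + 100 + 100 + 90 + 90 + 50 + 50 + 40 + 40 = 790 cm.
Lower bound: ⌈790/170⌉ = 5 stock rods.
Also, 6 pieces each exceed 85 cm, and no two of those can share a stock rod, so at least 6 stock rods are needed.
A packing using 6 stock rods:
  stock rod 1: 120 + 50 = 170
  stock rod 2: 110 + 50 = 160
  stock rod 3: 100 + 40 = 140
  stock rod 4: 100 + 40 = 140
  stock rod 5: 90 = 90
  stock rod 6: 90 = 90
This matches the lower bound, so 6 is optimal.

6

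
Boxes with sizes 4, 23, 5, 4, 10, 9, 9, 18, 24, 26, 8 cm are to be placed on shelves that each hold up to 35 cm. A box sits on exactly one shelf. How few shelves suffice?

5

Total = 26 + 24 + 23 + 18 + 10 + 9 + 9 + 8 + 5 + 4 + 4 = 140 cm.
Lower bound: ⌈140/35⌉ = 4 shelves.
A packing using 5 shelves:
  shelf 1: 26 + 9 = 35
  shelf 2: 24 + 10 = 34
  shelf 3: 23 + 9 = 32
  shelf 4: 18 + 8 + 5 + 4 = 35
  shelf 5: 4 = 4
No arrangement into 4 shelves stays within capacity, so 5 is optimal.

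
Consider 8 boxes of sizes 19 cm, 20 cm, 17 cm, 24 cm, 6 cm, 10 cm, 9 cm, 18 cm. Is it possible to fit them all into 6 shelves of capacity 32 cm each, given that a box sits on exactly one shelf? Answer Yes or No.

A valid assignment using 5 shelves:
  shelf 1: 24 + 6 = 30
  shelf 2: 20 + 10 = 30
  shelf 3: 19 + 9 = 28
  shelf 4: 18 = 18
  shelf 5: 17 = 17
That uses only 5 ≤ 6, so 6 shelves are enough.

Yes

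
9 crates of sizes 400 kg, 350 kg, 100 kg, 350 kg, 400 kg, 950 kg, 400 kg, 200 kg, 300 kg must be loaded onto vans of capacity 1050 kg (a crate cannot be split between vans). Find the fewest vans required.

Total = 950 + 400 + 400 + 400 + 350 + 350 + 300 + 200 + 100 = 3450 kg.
Lower bound: ⌈3450/1050⌉ = 4 vans.
A packing using 4 vans:
  van 1: 950 + 100 = 1050
  van 2: 400 + 400 + 200 = 1000
  van 3: 400 + 350 + 300 = 1050
  van 4: 350 = 350
This matches the lower bound, so 4 is optimal.

4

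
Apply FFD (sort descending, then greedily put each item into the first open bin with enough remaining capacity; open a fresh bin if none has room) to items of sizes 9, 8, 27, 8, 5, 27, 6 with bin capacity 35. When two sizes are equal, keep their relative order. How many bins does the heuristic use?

Sorted descending: 27, 27, 9, 8, 8, 6, 5.
  27 → bin 1 (new)  [load 27/35]
  27 → bin 2 (new)  [load 27/35]
  9 → bin 3 (new)  [load 9/35]
  8 → bin 1  [load 35/35]
  8 → bin 2  [load 35/35]
  6 → bin 3  [load 15/35]
  5 → bin 3  [load 20/35]
3 bins opened.

3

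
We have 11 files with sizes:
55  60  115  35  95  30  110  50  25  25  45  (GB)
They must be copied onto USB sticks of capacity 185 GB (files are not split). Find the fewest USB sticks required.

4

Total = 115 + 110 + 95 + 60 + 55 + 50 + 45 + 35 + 30 + 25 + 25 = 645 GB.
Lower bound: ⌈645/185⌉ = 4 USB sticks.
A packing using 4 USB sticks:
  USB stick 1: 115 + 60 = 175
  USB stick 2: 110 + 55 = 165
  USB stick 3: 95 + 50 + 35 = 180
  USB stick 4: 45 + 30 + 25 + 25 = 125
This matches the lower bound, so 4 is optimal.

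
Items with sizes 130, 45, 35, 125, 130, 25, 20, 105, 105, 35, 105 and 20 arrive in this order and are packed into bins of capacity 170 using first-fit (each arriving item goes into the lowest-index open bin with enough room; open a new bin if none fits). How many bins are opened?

6

  130 → bin 1 (new)  [load 130/170]
  45 → bin 2 (new)  [load 45/170]
  35 → bin 1  [load 165/170]
  125 → bin 2  [load 170/170]
  130 → bin 3 (new)  [load 130/170]
  25 → bin 3  [load 155/170]
  20 → bin 4 (new)  [load 20/170]
  105 → bin 4  [load 125/170]
  105 → bin 5 (new)  [load 105/170]
  35 → bin 4  [load 160/170]
  105 → bin 6 (new)  [load 105/170]
  20 → bin 5  [load 125/170]
6 bins opened.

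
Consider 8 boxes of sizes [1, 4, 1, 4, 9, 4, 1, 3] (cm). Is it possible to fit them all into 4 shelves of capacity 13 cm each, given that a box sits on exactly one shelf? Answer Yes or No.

Yes

A valid assignment using 3 shelves:
  shelf 1: 9 + 4 = 13
  shelf 2: 4 + 4 + 3 + 1 + 1 = 13
  shelf 3: 1 = 1
That uses only 3 ≤ 4, so 4 shelves are enough.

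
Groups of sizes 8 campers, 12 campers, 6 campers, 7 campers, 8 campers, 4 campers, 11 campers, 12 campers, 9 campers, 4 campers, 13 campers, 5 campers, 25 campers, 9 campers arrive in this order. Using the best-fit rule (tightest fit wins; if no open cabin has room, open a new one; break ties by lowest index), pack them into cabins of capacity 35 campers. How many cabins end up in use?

  8 → cabin 1 (new)  [load 8/35]
  12 → cabin 1  [load 20/35]
  6 → cabin 1  [load 26/35]
  7 → cabin 1  [load 33/35]
  8 → cabin 2 (new)  [load 8/35]
  4 → cabin 2  [load 12/35]
  11 → cabin 2  [load 23/35]
  12 → cabin 2  [load 35/35]
  9 → cabin 3 (new)  [load 9/35]
  4 → cabin 3  [load 13/35]
  13 → cabin 3  [load 26/35]
  5 → cabin 3  [load 31/35]
  25 → cabin 4 (new)  [load 25/35]
  9 → cabin 4  [load 34/35]
4 cabins opened.

4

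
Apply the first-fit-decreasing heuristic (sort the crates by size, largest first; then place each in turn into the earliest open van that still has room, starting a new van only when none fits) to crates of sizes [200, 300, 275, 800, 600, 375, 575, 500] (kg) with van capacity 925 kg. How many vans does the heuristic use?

5

Sorted descending: 800, 600, 575, 500, 375, 300, 275, 200.
  800 → van 1 (new)  [load 800/925]
  600 → van 2 (new)  [load 600/925]
  575 → van 3 (new)  [load 575/925]
  500 → van 4 (new)  [load 500/925]
  375 → van 4  [load 875/925]
  300 → van 2  [load 900/925]
  275 → van 3  [load 850/925]
  200 → van 5 (new)  [load 200/925]
5 vans opened.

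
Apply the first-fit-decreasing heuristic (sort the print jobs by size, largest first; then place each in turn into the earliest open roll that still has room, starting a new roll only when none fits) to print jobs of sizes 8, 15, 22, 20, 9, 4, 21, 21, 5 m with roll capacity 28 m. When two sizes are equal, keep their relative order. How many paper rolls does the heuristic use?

Sorted descending: 22, 21, 21, 20, 15, 9, 8, 5, 4.
  22 → roll 1 (new)  [load 22/28]
  21 → roll 2 (new)  [load 21/28]
  21 → roll 3 (new)  [load 21/28]
  20 → roll 4 (new)  [load 20/28]
  15 → roll 5 (new)  [load 15/28]
  9 → roll 5  [load 24/28]
  8 → roll 4  [load 28/28]
  5 → roll 1  [load 27/28]
  4 → roll 2  [load 25/28]
5 paper rolls opened.

5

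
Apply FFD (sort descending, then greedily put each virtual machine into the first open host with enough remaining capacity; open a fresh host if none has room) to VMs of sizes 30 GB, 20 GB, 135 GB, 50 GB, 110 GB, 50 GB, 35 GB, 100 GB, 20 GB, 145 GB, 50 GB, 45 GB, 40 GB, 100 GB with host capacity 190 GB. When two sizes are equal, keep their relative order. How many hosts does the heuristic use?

5

Sorted descending: 145, 135, 110, 100, 100, 50, 50, 50, 45, 40, 35, 30, 20, 20.
  145 → host 1 (new)  [load 145/190]
  135 → host 2 (new)  [load 135/190]
  110 → host 3 (new)  [load 110/190]
  100 → host 4 (new)  [load 100/190]
  100 → host 5 (new)  [load 100/190]
  50 → host 2  [load 185/190]
  50 → host 3  [load 160/190]
  50 → host 4  [load 150/190]
  45 → host 1  [load 190/190]
  40 → host 4  [load 190/190]
  35 → host 5  [load 135/190]
  30 → host 3  [load 190/190]
  20 → host 5  [load 155/190]
  20 → host 5  [load 175/190]
5 hosts opened.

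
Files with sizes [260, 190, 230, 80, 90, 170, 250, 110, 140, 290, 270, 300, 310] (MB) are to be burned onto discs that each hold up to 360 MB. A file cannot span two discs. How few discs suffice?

Total = 310 + 300 + 290 + 270 + 260 + 250 + 230 + 190 + 170 + 140 + 110 + 90 + 80 = 2690 MB.
Lower bound: ⌈2690/360⌉ = 8 discs.
A packing using 9 discs:
  disc 1: 310 = 310
  disc 2: 300 = 300
  disc 3: 290 = 290
  disc 4: 270 + 90 = 360
  disc 5: 260 + 80 = 340
  disc 6: 250 + 110 = 360
  disc 7: 230 = 230
  disc 8: 190 + 170 = 360
  disc 9: 140 = 140
No arrangement into 8 discs stays within capacity, so 9 is optimal.

9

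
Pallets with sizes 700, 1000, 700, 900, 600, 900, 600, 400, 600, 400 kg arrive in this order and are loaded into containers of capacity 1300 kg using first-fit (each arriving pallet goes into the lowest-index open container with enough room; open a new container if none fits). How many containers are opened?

6

  700 → container 1 (new)  [load 700/1300]
  1000 → container 2 (new)  [load 1000/1300]
  700 → container 3 (new)  [load 700/1300]
  900 → container 4 (new)  [load 900/1300]
  600 → container 1  [load 1300/1300]
  900 → container 5 (new)  [load 900/1300]
  600 → container 3  [load 1300/1300]
  400 → container 4  [load 1300/1300]
  600 → container 6 (new)  [load 600/1300]
  400 → container 5  [load 1300/1300]
6 containers opened.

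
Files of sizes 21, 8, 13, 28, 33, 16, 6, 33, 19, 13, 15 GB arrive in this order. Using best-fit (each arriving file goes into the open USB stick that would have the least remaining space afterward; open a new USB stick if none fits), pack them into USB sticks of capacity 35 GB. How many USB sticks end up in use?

  21 → USB stick 1 (new)  [load 21/35]
  8 → USB stick 1  [load 29/35]
  13 → USB stick 2 (new)  [load 13/35]
  28 → USB stick 3 (new)  [load 28/35]
  33 → USB stick 4 (new)  [load 33/35]
  16 → USB stick 2  [load 29/35]
  6 → USB stick 1  [load 35/35]
  33 → USB stick 5 (new)  [load 33/35]
  19 → USB stick 6 (new)  [load 19/35]
  13 → USB stick 6  [load 32/35]
  15 → USB stick 7 (new)  [load 15/35]
7 USB sticks opened.

7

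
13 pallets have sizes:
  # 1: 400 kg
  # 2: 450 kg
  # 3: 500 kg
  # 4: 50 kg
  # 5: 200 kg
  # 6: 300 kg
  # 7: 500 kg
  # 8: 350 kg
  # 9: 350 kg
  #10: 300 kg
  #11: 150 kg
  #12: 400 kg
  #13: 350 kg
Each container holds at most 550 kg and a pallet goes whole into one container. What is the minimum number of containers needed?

Total = 500 + 500 + 450 + 400 + 400 + 350 + 350 + 350 + 300 + 300 + 200 + 150 + 50 = 4300 kg.
Lower bound: ⌈4300/550⌉ = 8 containers.
Also, 10 pallets each exceed 275 kg, and no two of those can share a container, so at least 10 containers are needed.
A packing using 10 containers:
  container 1: 500 + 50 = 550
  container 2: 500 = 500
  container 3: 450 = 450
  container 4: 400 + 150 = 550
  container 5: 400 = 400
  container 6: 350 + 200 = 550
  container 7: 350 = 350
  container 8: 350 = 350
  container 9: 300 = 300
  container 10: 300 = 300
This matches the lower bound, so 10 is optimal.

10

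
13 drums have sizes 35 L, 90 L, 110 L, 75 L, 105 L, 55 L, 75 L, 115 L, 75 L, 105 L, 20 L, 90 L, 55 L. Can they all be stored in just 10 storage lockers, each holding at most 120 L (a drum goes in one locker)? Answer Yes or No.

A valid assignment using 10 storage lockers:
  locker 1: 115 = 115
  locker 2: 110 = 110
  locker 3: 105 = 105
  locker 4: 105 = 105
  locker 5: 90 + 20 = 110
  locker 6: 90 = 90
  locker 7: 75 + 35 = 110
  locker 8: 75 = 75
  locker 9: 75 = 75
  locker 10: 55 + 55 = 110
Every load is within 120 L, so 10 storage lockers suffice.

Yes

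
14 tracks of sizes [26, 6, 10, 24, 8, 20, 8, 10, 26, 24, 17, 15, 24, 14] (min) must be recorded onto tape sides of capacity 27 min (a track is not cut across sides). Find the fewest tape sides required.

Total = 26 + 26 + 24 + 24 + 24 + 20 + 17 + 15 + 14 + 10 + 10 + 8 + 8 + 6 = 232 min.
Lower bound: ⌈232/27⌉ = 9 tape sides.
A packing using 10 tape sides:
  side 1: 26 = 26
  side 2: 26 = 26
  side 3: 24 = 24
  side 4: 24 = 24
  side 5: 24 = 24
  side 6: 20 + 6 = 26
  side 7: 17 + 10 = 27
  side 8: 15 + 10 = 25
  side 9: 14 + 8 = 22
  side 10: 8 = 8
No arrangement into 9 tape sides stays within capacity, so 10 is optimal.

10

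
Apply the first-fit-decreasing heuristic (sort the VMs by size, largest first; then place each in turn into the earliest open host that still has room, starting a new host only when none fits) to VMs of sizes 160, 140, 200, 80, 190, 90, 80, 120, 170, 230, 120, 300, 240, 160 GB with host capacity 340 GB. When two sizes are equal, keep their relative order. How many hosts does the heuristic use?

Sorted descending: 300, 240, 230, 200, 190, 170, 160, 160, 140, 120, 120, 90, 80, 80.
  300 → host 1 (new)  [load 300/340]
  240 → host 2 (new)  [load 240/340]
  230 → host 3 (new)  [load 230/340]
  200 → host 4 (new)  [load 200/340]
  190 → host 5 (new)  [load 190/340]
  170 → host 6 (new)  [load 170/340]
  160 → host 6  [load 330/340]
  160 → host 7 (new)  [load 160/340]
  140 → host 4  [load 340/340]
  120 → host 5  [load 310/340]
  120 → host 7  [load 280/340]
  90 → host 2  [load 330/340]
  80 → host 3  [load 310/340]
  80 → host 8 (new)  [load 80/340]
8 hosts opened.

8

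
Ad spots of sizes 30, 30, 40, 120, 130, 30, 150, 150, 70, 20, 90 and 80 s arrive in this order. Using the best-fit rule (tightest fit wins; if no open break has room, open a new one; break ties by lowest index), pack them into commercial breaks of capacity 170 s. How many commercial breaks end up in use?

6

  30 → break 1 (new)  [load 30/170]
  30 → break 1  [load 60/170]
  40 → break 1  [load 100/170]
  120 → break 2 (new)  [load 120/170]
  130 → break 3 (new)  [load 130/170]
  30 → break 3  [load 160/170]
  150 → break 4 (new)  [load 150/170]
  150 → break 5 (new)  [load 150/170]
  70 → break 1  [load 170/170]
  20 → break 4  [load 170/170]
  90 → break 6 (new)  [load 90/170]
  80 → break 6  [load 170/170]
6 commercial breaks opened.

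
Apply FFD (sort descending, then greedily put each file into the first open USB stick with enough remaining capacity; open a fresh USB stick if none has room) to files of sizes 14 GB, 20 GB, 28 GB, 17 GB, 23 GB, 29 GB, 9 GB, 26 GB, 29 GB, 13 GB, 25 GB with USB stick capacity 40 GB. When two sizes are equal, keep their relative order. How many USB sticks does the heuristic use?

Sorted descending: 29, 29, 28, 26, 25, 23, 20, 17, 14, 13, 9.
  29 → USB stick 1 (new)  [load 29/40]
  29 → USB stick 2 (new)  [load 29/40]
  28 → USB stick 3 (new)  [load 28/40]
  26 → USB stick 4 (new)  [load 26/40]
  25 → USB stick 5 (new)  [load 25/40]
  23 → USB stick 6 (new)  [load 23/40]
  20 → USB stick 7 (new)  [load 20/40]
  17 → USB stick 6  [load 40/40]
  14 → USB stick 4  [load 40/40]
  13 → USB stick 5  [load 38/40]
  9 → USB stick 1  [load 38/40]
7 USB sticks opened.

7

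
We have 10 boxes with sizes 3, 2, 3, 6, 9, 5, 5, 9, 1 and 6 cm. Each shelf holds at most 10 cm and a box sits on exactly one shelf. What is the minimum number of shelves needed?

6

Total = 9 + 9 + 6 + 6 + 5 + 5 + 3 + 3 + 2 + 1 = 49 cm.
Lower bound: ⌈49/10⌉ = 5 shelves.
A packing using 6 shelves:
  shelf 1: 9 + 1 = 10
  shelf 2: 9 = 9
  shelf 3: 6 + 3 = 9
  shelf 4: 6 + 3 = 9
  shelf 5: 5 + 5 = 10
  shelf 6: 2 = 2
No arrangement into 5 shelves stays within capacity, so 6 is optimal.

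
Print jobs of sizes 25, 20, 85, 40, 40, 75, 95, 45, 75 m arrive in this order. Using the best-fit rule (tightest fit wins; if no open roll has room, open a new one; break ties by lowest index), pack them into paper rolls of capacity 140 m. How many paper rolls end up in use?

5

  25 → roll 1 (new)  [load 25/140]
  20 → roll 1  [load 45/140]
  85 → roll 1  [load 130/140]
  40 → roll 2 (new)  [load 40/140]
  40 → roll 2  [load 80/140]
  75 → roll 3 (new)  [load 75/140]
  95 → roll 4 (new)  [load 95/140]
  45 → roll 4  [load 140/140]
  75 → roll 5 (new)  [load 75/140]
5 paper rolls opened.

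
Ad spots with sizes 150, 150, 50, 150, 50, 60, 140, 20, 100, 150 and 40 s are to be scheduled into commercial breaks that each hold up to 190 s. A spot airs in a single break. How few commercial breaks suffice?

Total = 150 + 150 + 150 + 150 + 140 + 100 + 60 + 50 + 50 + 40 + 20 = 1060 s.
Lower bound: ⌈1060/190⌉ = 6 commercial breaks.
A packing using 7 commercial breaks:
  break 1: 150 + 40 = 190
  break 2: 150 + 20 = 170
  break 3: 150 = 150
  break 4: 150 = 150
  break 5: 140 + 50 = 190
  break 6: 100 + 60 = 160
  break 7: 50 = 50
No arrangement into 6 commercial breaks stays within capacity, so 7 is optimal.

7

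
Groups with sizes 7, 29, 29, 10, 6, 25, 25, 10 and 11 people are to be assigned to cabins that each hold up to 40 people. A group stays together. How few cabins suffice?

Total = 29 + 29 + 25 + 25 + 11 + 10 + 10 + 7 + 6 = 152 people.
Lower bound: ⌈152/40⌉ = 4 cabins.
A packing using 4 cabins:
  cabin 1: 29 + 11 = 40
  cabin 2: 29 + 10 = 39
  cabin 3: 25 + 10 = 35
  cabin 4: 25 + 7 + 6 = 38
This matches the lower bound, so 4 is optimal.

4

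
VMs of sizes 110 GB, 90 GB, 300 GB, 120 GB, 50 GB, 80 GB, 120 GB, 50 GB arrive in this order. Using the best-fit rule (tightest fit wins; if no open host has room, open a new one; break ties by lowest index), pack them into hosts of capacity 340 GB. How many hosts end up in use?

3

  110 → host 1 (new)  [load 110/340]
  90 → host 1  [load 200/340]
  300 → host 2 (new)  [load 300/340]
  120 → host 1  [load 320/340]
  50 → host 3 (new)  [load 50/340]
  80 → host 3  [load 130/340]
  120 → host 3  [load 250/340]
  50 → host 3  [load 300/340]
3 hosts opened.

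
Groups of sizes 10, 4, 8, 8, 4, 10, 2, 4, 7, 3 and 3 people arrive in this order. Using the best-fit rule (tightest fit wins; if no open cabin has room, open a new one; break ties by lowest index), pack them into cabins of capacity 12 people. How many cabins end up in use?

6

  10 → cabin 1 (new)  [load 10/12]
  4 → cabin 2 (new)  [load 4/12]
  8 → cabin 2  [load 12/12]
  8 → cabin 3 (new)  [load 8/12]
  4 → cabin 3  [load 12/12]
  10 → cabin 4 (new)  [load 10/12]
  2 → cabin 1  [load 12/12]
  4 → cabin 5 (new)  [load 4/12]
  7 → cabin 5  [load 11/12]
  3 → cabin 6 (new)  [load 3/12]
  3 → cabin 6  [load 6/12]
6 cabins opened.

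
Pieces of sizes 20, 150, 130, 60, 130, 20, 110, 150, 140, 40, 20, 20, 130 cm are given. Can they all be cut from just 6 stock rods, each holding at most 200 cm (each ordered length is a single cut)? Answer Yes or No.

Total = 1120 cm; ⌈1120/200⌉ = 6.
7 pieces each exceed half the capacity and cannot share a stock rod, forcing at least 7 stock rods.
At least 7 stock rods are required, but only 6 are allowed.

No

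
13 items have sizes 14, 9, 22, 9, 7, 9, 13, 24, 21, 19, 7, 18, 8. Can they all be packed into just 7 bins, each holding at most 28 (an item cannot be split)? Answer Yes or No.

Yes

A valid assignment using 7 bins:
  bin 1: 24 = 24
  bin 2: 22 = 22
  bin 3: 21 + 7 = 28
  bin 4: 19 + 9 = 28
  bin 5: 18 + 9 = 27
  bin 6: 14 + 13 = 27
  bin 7: 9 + 8 + 7 = 24
Every load is within 28, so 7 bins suffice.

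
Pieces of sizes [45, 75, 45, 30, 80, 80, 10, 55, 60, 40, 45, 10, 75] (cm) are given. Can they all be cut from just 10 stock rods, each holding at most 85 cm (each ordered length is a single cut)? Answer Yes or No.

Yes

A valid assignment using 9 stock rods:
  stock rod 1: 80 = 80
  stock rod 2: 80 = 80
  stock rod 3: 75 + 10 = 85
  stock rod 4: 75 + 10 = 85
  stock rod 5: 60 = 60
  stock rod 6: 55 + 30 = 85
  stock rod 7: 45 + 40 = 85
  stock rod 8: 45 = 45
  stock rod 9: 45 = 45
That uses only 9 ≤ 10, so 10 stock rods are enough.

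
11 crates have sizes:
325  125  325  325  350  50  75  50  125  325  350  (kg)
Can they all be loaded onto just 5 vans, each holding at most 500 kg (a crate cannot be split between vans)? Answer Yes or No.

Total = 2425 kg; ⌈2425/500⌉ = 5.
6 crates each exceed half the capacity and cannot share a van, forcing at least 6 vans.
At least 6 vans are required, but only 5 are allowed.

No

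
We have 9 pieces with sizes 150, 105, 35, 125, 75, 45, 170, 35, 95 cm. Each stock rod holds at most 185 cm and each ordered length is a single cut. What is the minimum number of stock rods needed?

5

Total = 170 + 150 + 125 + 105 + 95 + 75 + 45 + 35 + 35 = 835 cm.
Lower bound: ⌈835/185⌉ = 5 stock rods.
A packing using 5 stock rods:
  stock rod 1: 170 = 170
  stock rod 2: 150 + 35 = 185
  stock rod 3: 125 + 45 = 170
  stock rod 4: 105 + 75 = 180
  stock rod 5: 95 + 35 = 130
This matches the lower bound, so 5 is optimal.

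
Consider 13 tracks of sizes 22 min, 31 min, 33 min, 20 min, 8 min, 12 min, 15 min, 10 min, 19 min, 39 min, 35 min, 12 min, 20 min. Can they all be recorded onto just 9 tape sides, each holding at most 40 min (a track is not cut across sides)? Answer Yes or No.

A valid assignment using 8 tape sides:
  side 1: 39 = 39
  side 2: 35 = 35
  side 3: 33 = 33
  side 4: 31 + 8 = 39
  side 5: 22 + 15 = 37
  side 6: 20 + 20 = 40
  side 7: 19 + 12 = 31
  side 8: 12 + 10 = 22
That uses only 8 ≤ 9, so 9 tape sides are enough.

Yes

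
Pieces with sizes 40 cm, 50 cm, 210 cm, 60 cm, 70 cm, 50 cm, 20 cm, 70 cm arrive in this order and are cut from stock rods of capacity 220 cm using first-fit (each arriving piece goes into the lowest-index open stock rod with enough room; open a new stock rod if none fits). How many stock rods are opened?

3

  40 → stock rod 1 (new)  [load 40/220]
  50 → stock rod 1  [load 90/220]
  210 → stock rod 2 (new)  [load 210/220]
  60 → stock rod 1  [load 150/220]
  70 → stock rod 1  [load 220/220]
  50 → stock rod 3 (new)  [load 50/220]
  20 → stock rod 3  [load 70/220]
  70 → stock rod 3  [load 140/220]
3 stock rods opened.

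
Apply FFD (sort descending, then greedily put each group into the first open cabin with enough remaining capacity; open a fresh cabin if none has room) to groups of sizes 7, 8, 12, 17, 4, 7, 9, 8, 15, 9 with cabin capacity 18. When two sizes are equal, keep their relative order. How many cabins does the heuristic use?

Sorted descending: 17, 15, 12, 9, 9, 8, 8, 7, 7, 4.
  17 → cabin 1 (new)  [load 17/18]
  15 → cabin 2 (new)  [load 15/18]
  12 → cabin 3 (new)  [load 12/18]
  9 → cabin 4 (new)  [load 9/18]
  9 → cabin 4  [load 18/18]
  8 → cabin 5 (new)  [load 8/18]
  8 → cabin 5  [load 16/18]
  7 → cabin 6 (new)  [load 7/18]
  7 → cabin 6  [load 14/18]
  4 → cabin 3  [load 16/18]
6 cabins opened.

6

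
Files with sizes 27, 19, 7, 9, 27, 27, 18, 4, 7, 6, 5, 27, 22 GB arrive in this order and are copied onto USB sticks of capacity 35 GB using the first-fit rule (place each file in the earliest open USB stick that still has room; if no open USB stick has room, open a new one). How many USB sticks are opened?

7

  27 → USB stick 1 (new)  [load 27/35]
  19 → USB stick 2 (new)  [load 19/35]
  7 → USB stick 1  [load 34/35]
  9 → USB stick 2  [load 28/35]
  27 → USB stick 3 (new)  [load 27/35]
  27 → USB stick 4 (new)  [load 27/35]
  18 → USB stick 5 (new)  [load 18/35]
  4 → USB stick 2  [load 32/35]
  7 → USB stick 3  [load 34/35]
  6 → USB stick 4  [load 33/35]
  5 → USB stick 5  [load 23/35]
  27 → USB stick 6 (new)  [load 27/35]
  22 → USB stick 7 (new)  [load 22/35]
7 USB sticks opened.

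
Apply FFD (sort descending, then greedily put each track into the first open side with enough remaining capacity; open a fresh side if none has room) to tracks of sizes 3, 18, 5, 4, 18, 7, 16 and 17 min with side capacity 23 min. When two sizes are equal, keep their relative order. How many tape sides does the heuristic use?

4

Sorted descending: 18, 18, 17, 16, 7, 5, 4, 3.
  18 → side 1 (new)  [load 18/23]
  18 → side 2 (new)  [load 18/23]
  17 → side 3 (new)  [load 17/23]
  16 → side 4 (new)  [load 16/23]
  7 → side 4  [load 23/23]
  5 → side 1  [load 23/23]
  4 → side 2  [load 22/23]
  3 → side 3  [load 20/23]
4 tape sides opened.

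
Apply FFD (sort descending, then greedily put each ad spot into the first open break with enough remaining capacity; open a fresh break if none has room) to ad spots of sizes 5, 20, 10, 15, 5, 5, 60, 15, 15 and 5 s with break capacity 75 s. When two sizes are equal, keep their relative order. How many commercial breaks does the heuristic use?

3

Sorted descending: 60, 20, 15, 15, 15, 10, 5, 5, 5, 5.
  60 → break 1 (new)  [load 60/75]
  20 → break 2 (new)  [load 20/75]
  15 → break 1  [load 75/75]
  15 → break 2  [load 35/75]
  15 → break 2  [load 50/75]
  10 → break 2  [load 60/75]
  5 → break 2  [load 65/75]
  5 → break 2  [load 70/75]
  5 → break 2  [load 75/75]
  5 → break 3 (new)  [load 5/75]
3 commercial breaks opened.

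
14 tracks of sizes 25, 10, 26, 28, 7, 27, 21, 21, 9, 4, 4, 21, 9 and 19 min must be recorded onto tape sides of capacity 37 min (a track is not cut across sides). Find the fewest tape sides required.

Total = 28 + 27 + 26 + 25 + 21 + 21 + 21 + 19 + 10 + 9 + 9 + 7 + 4 + 4 = 231 min.
Lower bound: ⌈231/37⌉ = 7 tape sides.
Also, 8 tracks each exceed 37/2 min, and no two of those can share a side, so at least 8 tape sides are needed.
A packing using 8 tape sides:
  side 1: 28 + 9 = 37
  side 2: 27 + 10 = 37
  side 3: 26 + 9 = 35
  side 4: 25 + 7 + 4 = 36
  side 5: 21 + 4 = 25
  side 6: 21 = 21
  side 7: 21 = 21
  side 8: 19 = 19
This matches the lower bound, so 8 is optimal.

8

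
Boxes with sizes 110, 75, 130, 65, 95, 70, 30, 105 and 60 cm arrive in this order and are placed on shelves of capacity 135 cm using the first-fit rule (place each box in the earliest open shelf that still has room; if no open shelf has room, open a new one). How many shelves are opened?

7

  110 → shelf 1 (new)  [load 110/135]
  75 → shelf 2 (new)  [load 75/135]
  130 → shelf 3 (new)  [load 130/135]
  65 → shelf 4 (new)  [load 65/135]
  95 → shelf 5 (new)  [load 95/135]
  70 → shelf 4  [load 135/135]
  30 → shelf 2  [load 105/135]
  105 → shelf 6 (new)  [load 105/135]
  60 → shelf 7 (new)  [load 60/135]
7 shelves opened.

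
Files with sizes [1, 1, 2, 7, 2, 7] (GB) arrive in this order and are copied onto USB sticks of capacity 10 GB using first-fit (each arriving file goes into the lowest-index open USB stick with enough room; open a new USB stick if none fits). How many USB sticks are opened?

3

  1 → USB stick 1 (new)  [load 1/10]
  1 → USB stick 1  [load 2/10]
  2 → USB stick 1  [load 4/10]
  7 → USB stick 2 (new)  [load 7/10]
  2 → USB stick 1  [load 6/10]
  7 → USB stick 3 (new)  [load 7/10]
3 USB sticks opened.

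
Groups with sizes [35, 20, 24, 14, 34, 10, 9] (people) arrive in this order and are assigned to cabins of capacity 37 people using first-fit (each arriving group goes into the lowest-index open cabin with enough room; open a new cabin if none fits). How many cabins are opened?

5

  35 → cabin 1 (new)  [load 35/37]
  20 → cabin 2 (new)  [load 20/37]
  24 → cabin 3 (new)  [load 24/37]
  14 → cabin 2  [load 34/37]
  34 → cabin 4 (new)  [load 34/37]
  10 → cabin 3  [load 34/37]
  9 → cabin 5 (new)  [load 9/37]
5 cabins opened.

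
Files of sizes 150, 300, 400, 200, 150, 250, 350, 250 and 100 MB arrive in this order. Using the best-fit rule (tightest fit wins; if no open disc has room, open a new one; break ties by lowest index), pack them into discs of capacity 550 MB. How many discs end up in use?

5

  150 → disc 1 (new)  [load 150/550]
  300 → disc 1  [load 450/550]
  400 → disc 2 (new)  [load 400/550]
  200 → disc 3 (new)  [load 200/550]
  150 → disc 2  [load 550/550]
  250 → disc 3  [load 450/550]
  350 → disc 4 (new)  [load 350/550]
  250 → disc 5 (new)  [load 250/550]
  100 → disc 1  [load 550/550]
5 discs opened.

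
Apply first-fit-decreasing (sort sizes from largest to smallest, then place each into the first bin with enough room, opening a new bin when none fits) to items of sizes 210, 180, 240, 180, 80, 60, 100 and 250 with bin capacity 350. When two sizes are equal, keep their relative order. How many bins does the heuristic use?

5

Sorted descending: 250, 240, 210, 180, 180, 100, 80, 60.
  250 → bin 1 (new)  [load 250/350]
  240 → bin 2 (new)  [load 240/350]
  210 → bin 3 (new)  [load 210/350]
  180 → bin 4 (new)  [load 180/350]
  180 → bin 5 (new)  [load 180/350]
  100 → bin 1  [load 350/350]
  80 → bin 2  [load 320/350]
  60 → bin 3  [load 270/350]
5 bins opened.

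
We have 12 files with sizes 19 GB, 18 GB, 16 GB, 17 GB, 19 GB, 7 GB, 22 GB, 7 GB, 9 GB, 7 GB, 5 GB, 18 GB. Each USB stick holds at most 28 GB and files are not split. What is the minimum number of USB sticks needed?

7

Total = 22 + 19 + 19 + 18 + 18 + 17 + 16 + 9 + 7 + 7 + 7 + 5 = 164 GB.
Lower bound: ⌈164/28⌉ = 6 USB sticks.
Also, 7 files each exceed 14 GB, and no two of those can share a USB stick, so at least 7 USB sticks are needed.
A packing using 7 USB sticks:
  USB stick 1: 22 + 5 = 27
  USB stick 2: 19 + 9 = 28
  USB stick 3: 19 + 7 = 26
  USB stick 4: 18 + 7 = 25
  USB stick 5: 18 + 7 = 25
  USB stick 6: 17 = 17
  USB stick 7: 16 = 16
This matches the lower bound, so 7 is optimal.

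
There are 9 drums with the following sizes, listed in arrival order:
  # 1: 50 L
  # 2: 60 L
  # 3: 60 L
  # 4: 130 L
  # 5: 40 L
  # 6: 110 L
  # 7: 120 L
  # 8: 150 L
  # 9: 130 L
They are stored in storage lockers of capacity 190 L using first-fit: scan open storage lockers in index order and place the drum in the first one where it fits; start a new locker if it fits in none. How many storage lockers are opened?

  50 → locker 1 (new)  [load 50/190]
  60 → locker 1  [load 110/190]
  60 → locker 1  [load 170/190]
  130 → locker 2 (new)  [load 130/190]
  40 → locker 2  [load 170/190]
  110 → locker 3 (new)  [load 110/190]
  120 → locker 4 (new)  [load 120/190]
  150 → locker 5 (new)  [load 150/190]
  130 → locker 6 (new)  [load 130/190]
6 storage lockers opened.

6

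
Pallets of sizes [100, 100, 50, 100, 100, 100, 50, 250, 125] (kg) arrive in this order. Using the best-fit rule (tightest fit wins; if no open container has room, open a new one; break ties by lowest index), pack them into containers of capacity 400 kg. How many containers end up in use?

  100 → container 1 (new)  [load 100/400]
  100 → container 1  [load 200/400]
  50 → container 1  [load 250/400]
  100 → container 1  [load 350/400]
  100 → container 2 (new)  [load 100/400]
  100 → container 2  [load 200/400]
  50 → container 1  [load 400/400]
  250 → container 3 (new)  [load 250/400]
  125 → container 3  [load 375/400]
3 containers opened.

3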